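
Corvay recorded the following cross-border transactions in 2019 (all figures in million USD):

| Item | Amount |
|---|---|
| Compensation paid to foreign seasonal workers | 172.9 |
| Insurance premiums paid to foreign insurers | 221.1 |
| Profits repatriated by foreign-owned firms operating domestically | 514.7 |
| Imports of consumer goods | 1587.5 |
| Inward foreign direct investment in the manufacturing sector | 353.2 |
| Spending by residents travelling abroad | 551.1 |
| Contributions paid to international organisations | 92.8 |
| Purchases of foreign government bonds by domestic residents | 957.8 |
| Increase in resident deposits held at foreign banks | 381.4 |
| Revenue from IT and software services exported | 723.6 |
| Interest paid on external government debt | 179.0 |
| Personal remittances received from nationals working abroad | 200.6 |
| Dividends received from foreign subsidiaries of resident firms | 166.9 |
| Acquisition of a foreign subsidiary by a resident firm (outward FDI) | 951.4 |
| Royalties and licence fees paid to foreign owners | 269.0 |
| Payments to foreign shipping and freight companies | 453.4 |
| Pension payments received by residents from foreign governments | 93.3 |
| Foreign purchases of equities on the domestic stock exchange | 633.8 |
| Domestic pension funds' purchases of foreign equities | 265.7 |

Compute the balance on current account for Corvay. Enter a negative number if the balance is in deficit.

Goods: -1587.5
Services: -453.4 - 269.0 + 723.6 - 551.1 - 221.1 = -771.0
Primary income: 166.9 - 172.9 - 179.0 - 514.7 = -699.7
Secondary income: 93.3 - 92.8 + 200.6 = 201.1
Current account = (-1587.5) + (-771.0) + (-699.7) + 201.1 = -2857.1
(Excluded from the current account — financial account: inward foreign direct investment in the manufacturing sector 353.2, purchases of foreign government bonds by domestic residents 957.8, increase in resident deposits held at foreign banks 381.4, acquisition of a foreign subsidiary by a resident firm (outward FDI) 951.4, foreign purchases of equities on the domestic stock exchange 633.8, domestic pension funds' purchases of foreign equities 265.7.)

-2857.1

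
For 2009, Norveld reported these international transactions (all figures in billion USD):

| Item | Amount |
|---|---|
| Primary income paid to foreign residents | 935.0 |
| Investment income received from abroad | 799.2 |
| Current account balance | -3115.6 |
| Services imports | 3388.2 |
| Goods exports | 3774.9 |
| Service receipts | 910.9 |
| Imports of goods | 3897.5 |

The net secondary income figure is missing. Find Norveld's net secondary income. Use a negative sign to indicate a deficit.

-379.9

Current account = goods balance + services balance + net primary income + net secondary income
Sum of the known components = -2735.7
Net secondary income = CA - (known components) = -3115.6 - (-2735.7) = -379.9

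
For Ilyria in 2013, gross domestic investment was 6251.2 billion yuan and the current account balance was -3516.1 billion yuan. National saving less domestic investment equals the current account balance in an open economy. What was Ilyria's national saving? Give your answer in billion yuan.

2735.1

S = I + CA = 6251.2 + (-3516.1) = 2735.1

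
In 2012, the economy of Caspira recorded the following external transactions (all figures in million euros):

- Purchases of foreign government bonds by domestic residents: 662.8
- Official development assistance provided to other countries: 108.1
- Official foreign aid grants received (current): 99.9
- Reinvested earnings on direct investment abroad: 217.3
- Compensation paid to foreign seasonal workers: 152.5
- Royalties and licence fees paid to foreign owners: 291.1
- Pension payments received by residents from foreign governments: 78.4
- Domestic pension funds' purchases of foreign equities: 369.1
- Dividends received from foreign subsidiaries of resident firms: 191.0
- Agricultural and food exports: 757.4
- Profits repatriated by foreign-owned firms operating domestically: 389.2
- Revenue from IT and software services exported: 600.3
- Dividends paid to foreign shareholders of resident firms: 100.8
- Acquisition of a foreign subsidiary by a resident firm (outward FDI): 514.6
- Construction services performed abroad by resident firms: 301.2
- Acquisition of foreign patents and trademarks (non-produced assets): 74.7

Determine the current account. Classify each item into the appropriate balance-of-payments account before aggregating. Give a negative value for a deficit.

Goods: 757.4
Services: 301.2 + 600.3 - 291.1 = 610.4
Primary income: -389.2 + 191.0 - 152.5 - 100.8 + 217.3 = -234.2
Secondary income: -108.1 + 99.9 + 78.4 = 70.2
Current account = 757.4 + 610.4 + (-234.2) + 70.2 = 1203.8
(Excluded from the current account — financial account: purchases of foreign government bonds by domestic residents 662.8, domestic pension funds' purchases of foreign equities 369.1, acquisition of a foreign subsidiary by a resident firm (outward FDI) 514.6; capital account: acquisition of foreign patents and trademarks (non-produced assets) 74.7.)

1203.8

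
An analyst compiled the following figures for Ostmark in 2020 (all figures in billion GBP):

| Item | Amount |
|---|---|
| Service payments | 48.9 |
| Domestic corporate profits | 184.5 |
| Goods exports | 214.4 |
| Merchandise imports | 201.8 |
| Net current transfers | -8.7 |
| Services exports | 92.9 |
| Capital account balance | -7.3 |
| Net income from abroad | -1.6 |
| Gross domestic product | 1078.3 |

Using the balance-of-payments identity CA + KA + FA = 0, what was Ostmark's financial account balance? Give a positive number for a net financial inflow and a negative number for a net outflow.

-39.0

Goods balance = 214.4 - 201.8 = 12.6
Services balance = 92.9 - 48.9 = 44.0
Trade balance (goods + services) = 12.6 + 44.0 = 56.6
Net primary income = -1.6
Net secondary income = -8.7
Current account = 56.6 + (-1.6) + (-8.7) = 46.3
Financial account = -(46.3 + (-7.3)) = -39.0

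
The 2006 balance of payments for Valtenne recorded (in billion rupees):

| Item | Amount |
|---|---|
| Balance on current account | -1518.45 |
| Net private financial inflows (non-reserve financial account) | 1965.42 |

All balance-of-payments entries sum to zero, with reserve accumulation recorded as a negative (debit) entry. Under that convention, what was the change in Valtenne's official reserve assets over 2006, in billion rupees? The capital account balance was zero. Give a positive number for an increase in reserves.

Official reserve transactions balance = -((-1518.45) + 1965.42) = -446.97
An accumulation of reserves is recorded as a debit (negative entry), so the change in the stock of reserves is the negative of that balance.
Change in official reserves = -(-446.97) = 446.97

446.97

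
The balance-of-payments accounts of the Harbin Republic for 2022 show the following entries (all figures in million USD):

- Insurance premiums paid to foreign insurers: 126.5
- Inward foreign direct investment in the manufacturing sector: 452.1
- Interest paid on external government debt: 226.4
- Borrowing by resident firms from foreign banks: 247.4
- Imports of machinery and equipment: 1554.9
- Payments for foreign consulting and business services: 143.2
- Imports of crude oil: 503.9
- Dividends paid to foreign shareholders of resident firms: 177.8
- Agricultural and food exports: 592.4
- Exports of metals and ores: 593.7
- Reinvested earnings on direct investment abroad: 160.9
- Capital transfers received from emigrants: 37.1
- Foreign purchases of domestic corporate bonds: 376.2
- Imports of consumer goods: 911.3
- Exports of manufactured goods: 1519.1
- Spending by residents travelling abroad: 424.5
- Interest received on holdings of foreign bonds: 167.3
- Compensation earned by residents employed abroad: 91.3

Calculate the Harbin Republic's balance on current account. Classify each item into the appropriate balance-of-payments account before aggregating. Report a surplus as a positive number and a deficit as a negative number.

Goods: 592.4 - 503.9 - 1554.9 - 911.3 + 1519.1 + 593.7 = -264.9
Services: -424.5 - 143.2 - 126.5 = -694.2
Primary income: -226.4 + 160.9 + 167.3 + 91.3 - 177.8 = 15.3
Current account = (-264.9) + (-694.2) + 15.3 = -943.8
(Excluded from the current account — financial account: inward foreign direct investment in the manufacturing sector 452.1, borrowing by resident firms from foreign banks 247.4, foreign purchases of domestic corporate bonds 376.2; capital account: capital transfers received from emigrants 37.1.)

-943.8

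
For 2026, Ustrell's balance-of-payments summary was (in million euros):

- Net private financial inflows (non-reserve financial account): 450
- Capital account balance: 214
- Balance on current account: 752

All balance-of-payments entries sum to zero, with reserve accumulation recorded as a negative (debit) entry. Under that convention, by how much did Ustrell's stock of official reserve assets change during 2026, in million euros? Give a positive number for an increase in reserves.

1416

Official reserve transactions balance = -(752 + 214 + 450) = -1416
An accumulation of reserves is recorded as a debit (negative entry), so the change in the stock of reserves is the negative of that balance.
Change in official reserves = -(-1416) = 1416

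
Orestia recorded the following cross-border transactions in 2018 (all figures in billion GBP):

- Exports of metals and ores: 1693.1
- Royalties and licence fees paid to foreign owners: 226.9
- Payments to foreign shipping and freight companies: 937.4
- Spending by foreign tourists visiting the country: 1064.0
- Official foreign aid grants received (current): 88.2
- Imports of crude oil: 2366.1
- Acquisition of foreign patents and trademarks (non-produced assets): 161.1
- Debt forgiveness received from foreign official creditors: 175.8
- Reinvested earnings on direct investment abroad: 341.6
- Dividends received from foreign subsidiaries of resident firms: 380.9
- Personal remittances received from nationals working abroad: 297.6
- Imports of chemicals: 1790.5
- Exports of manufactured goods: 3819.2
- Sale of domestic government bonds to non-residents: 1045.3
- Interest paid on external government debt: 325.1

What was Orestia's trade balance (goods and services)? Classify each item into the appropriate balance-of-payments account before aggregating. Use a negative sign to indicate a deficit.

1255.4

Goods: -2366.1 - 1790.5 + 1693.1 + 3819.2 = 1355.7
Services: -226.9 + 1064.0 - 937.4 = -100.3
Trade balance = 1355.7 + (-100.3) = 1255.4
(Excluded from the trade balance — secondary income: official foreign aid grants received (current) 88.2, personal remittances received from nationals working abroad 297.6; capital account: acquisition of foreign patents and trademarks (non-produced assets) 161.1, debt forgiveness received from foreign official creditors 175.8; primary income: reinvested earnings on direct investment abroad 341.6, dividends received from foreign subsidiaries of resident firms 380.9, interest paid on external government debt 325.1; financial account: sale of domestic government bonds to non-residents 1045.3.)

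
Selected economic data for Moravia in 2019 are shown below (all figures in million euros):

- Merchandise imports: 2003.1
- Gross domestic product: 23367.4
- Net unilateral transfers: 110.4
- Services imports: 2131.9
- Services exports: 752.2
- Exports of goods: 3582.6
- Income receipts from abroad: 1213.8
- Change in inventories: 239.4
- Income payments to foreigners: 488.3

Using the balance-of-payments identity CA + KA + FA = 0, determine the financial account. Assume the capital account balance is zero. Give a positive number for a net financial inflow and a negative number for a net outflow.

Goods balance = 3582.6 - 2003.1 = 1579.5
Services balance = 752.2 - 2131.9 = -1379.7
Trade balance (goods + services) = 1579.5 + (-1379.7) = 199.8
Net primary income = 1213.8 - 488.3 = 725.5
Net secondary income = 110.4
Current account = 199.8 + 725.5 + 110.4 = 1035.7
Financial account = -(1035.7) = -1035.7

-1035.7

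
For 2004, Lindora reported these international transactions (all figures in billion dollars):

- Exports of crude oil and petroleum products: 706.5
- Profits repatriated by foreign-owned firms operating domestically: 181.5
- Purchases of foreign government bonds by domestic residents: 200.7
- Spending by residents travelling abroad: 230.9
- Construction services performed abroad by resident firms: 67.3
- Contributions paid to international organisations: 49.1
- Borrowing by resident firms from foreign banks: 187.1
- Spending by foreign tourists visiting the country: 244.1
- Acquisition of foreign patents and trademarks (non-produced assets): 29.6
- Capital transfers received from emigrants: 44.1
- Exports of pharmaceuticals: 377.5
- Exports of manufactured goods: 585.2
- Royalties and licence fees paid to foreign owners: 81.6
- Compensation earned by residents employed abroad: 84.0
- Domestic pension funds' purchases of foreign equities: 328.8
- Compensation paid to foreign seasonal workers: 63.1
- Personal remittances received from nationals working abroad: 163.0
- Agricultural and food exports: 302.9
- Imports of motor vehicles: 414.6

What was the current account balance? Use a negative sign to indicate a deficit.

1509.7

Goods: 377.5 - 414.6 + 302.9 + 706.5 + 585.2 = 1557.5
Services: 244.1 - 230.9 - 81.6 + 67.3 = -1.1
Primary income: -181.5 + 84.0 - 63.1 = -160.6
Secondary income: -49.1 + 163.0 = 113.9
Current account = 1557.5 + (-1.1) + (-160.6) + 113.9 = 1509.7
(Excluded from the current account — financial account: purchases of foreign government bonds by domestic residents 200.7, borrowing by resident firms from foreign banks 187.1, domestic pension funds' purchases of foreign equities 328.8; capital account: acquisition of foreign patents and trademarks (non-produced assets) 29.6, capital transfers received from emigrants 44.1.)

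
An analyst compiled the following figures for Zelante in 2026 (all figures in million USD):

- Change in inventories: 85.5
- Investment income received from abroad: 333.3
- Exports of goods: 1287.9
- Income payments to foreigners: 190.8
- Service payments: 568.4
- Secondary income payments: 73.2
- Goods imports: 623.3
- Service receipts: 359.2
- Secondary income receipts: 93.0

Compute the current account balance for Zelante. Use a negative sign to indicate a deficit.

617.7

Goods balance = 1287.9 - 623.3 = 664.6
Services balance = 359.2 - 568.4 = -209.2
Trade balance (goods + services) = 664.6 + (-209.2) = 455.4
Net primary income = 333.3 - 190.8 = 142.5
Net secondary income = 93.0 - 73.2 = 19.8
Current account = 455.4 + 142.5 + 19.8 = 617.7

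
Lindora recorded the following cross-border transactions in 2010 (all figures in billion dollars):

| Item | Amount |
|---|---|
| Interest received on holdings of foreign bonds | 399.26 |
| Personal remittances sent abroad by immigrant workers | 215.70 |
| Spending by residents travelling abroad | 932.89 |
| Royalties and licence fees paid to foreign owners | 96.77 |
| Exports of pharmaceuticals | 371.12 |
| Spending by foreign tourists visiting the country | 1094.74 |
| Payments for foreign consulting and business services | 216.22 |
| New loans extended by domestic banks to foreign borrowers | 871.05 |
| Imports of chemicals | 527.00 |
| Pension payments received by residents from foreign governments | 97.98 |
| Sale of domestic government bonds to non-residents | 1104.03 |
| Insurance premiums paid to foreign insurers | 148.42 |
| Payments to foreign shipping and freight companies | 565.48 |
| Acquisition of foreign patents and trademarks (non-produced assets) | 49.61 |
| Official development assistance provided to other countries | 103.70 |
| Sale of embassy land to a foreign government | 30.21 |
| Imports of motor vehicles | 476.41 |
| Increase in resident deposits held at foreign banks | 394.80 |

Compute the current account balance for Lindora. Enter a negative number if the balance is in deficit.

Goods: -527.00 - 476.41 + 371.12 = -632.29
Services: -216.22 - 565.48 - 932.89 - 96.77 + 1094.74 - 148.42 = -865.04
Primary income: 399.26
Secondary income: 97.98 - 215.70 - 103.70 = -221.42
Current account = (-632.29) + (-865.04) + 399.26 + (-221.42) = -1319.49
(Excluded from the current account — financial account: new loans extended by domestic banks to foreign borrowers 871.05, sale of domestic government bonds to non-residents 1104.03, increase in resident deposits held at foreign banks 394.80; capital account: acquisition of foreign patents and trademarks (non-produced assets) 49.61, sale of embassy land to a foreign government 30.21.)

-1319.49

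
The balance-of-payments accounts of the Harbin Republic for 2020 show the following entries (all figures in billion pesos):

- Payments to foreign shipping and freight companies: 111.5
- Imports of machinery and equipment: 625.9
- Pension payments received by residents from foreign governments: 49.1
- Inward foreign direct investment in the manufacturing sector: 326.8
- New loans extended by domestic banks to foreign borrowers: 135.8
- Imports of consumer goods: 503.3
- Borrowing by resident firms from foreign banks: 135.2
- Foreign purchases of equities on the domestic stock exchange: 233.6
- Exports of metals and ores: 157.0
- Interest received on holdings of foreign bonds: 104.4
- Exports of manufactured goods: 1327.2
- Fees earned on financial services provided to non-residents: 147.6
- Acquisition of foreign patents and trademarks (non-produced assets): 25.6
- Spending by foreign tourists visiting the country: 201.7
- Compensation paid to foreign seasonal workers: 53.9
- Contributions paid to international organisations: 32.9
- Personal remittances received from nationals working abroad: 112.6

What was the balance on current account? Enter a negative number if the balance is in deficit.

772.1

Goods: 1327.2 + 157.0 - 503.3 - 625.9 = 355.0
Services: -111.5 + 147.6 + 201.7 = 237.8
Primary income: 104.4 - 53.9 = 50.5
Secondary income: 49.1 + 112.6 - 32.9 = 128.8
Current account = 355.0 + 237.8 + 50.5 + 128.8 = 772.1
(Excluded from the current account — financial account: inward foreign direct investment in the manufacturing sector 326.8, new loans extended by domestic banks to foreign borrowers 135.8, borrowing by resident firms from foreign banks 135.2, foreign purchases of equities on the domestic stock exchange 233.6; capital account: acquisition of foreign patents and trademarks (non-produced assets) 25.6.)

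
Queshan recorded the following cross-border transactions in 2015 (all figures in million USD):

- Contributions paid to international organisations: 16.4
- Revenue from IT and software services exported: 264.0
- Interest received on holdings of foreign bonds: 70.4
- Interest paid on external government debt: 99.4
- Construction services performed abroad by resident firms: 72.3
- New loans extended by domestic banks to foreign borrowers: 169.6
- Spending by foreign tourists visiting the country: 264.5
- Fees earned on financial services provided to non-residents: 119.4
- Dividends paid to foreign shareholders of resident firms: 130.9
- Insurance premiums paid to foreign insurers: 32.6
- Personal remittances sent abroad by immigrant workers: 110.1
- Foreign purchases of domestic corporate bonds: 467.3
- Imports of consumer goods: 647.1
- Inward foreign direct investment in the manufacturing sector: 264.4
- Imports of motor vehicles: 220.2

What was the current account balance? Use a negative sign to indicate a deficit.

Goods: -647.1 - 220.2 = -867.3
Services: 72.3 + 264.5 + 264.0 - 32.6 + 119.4 = 687.6
Primary income: 70.4 - 130.9 - 99.4 = -159.9
Secondary income: -16.4 - 110.1 = -126.5
Current account = (-867.3) + 687.6 + (-159.9) + (-126.5) = -466.1
(Excluded from the current account — financial account: new loans extended by domestic banks to foreign borrowers 169.6, foreign purchases of domestic corporate bonds 467.3, inward foreign direct investment in the manufacturing sector 264.4.)

-466.1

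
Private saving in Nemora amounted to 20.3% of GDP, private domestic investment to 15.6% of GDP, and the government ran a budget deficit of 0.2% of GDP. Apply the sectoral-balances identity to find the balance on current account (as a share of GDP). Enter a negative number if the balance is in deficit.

By the sectoral-balances identity, CA = (S_private - I) + (T - G).
Private balance = 20.3 - 15.6 = 4.7
Government balance (T - G) = -0.2
CA = 4.7 + (-0.2) = 4.5

4.5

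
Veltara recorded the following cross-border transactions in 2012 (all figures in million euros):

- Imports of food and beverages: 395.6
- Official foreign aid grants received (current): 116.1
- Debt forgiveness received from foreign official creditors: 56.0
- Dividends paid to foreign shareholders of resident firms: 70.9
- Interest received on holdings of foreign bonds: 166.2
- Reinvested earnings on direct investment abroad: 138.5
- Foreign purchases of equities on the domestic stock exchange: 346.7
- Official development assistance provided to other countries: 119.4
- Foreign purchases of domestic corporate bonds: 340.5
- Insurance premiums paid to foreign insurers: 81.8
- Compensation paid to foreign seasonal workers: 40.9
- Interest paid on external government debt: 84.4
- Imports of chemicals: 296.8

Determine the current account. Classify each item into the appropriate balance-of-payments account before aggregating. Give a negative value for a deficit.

Goods: -296.8 - 395.6 = -692.4
Services: -81.8
Primary income: 138.5 - 84.4 - 40.9 + 166.2 - 70.9 = 108.5
Secondary income: -119.4 + 116.1 = -3.3
Current account = (-692.4) + (-81.8) + 108.5 + (-3.3) = -669.0
(Excluded from the current account — capital account: debt forgiveness received from foreign official creditors 56.0; financial account: foreign purchases of equities on the domestic stock exchange 346.7, foreign purchases of domestic corporate bonds 340.5.)

-669.0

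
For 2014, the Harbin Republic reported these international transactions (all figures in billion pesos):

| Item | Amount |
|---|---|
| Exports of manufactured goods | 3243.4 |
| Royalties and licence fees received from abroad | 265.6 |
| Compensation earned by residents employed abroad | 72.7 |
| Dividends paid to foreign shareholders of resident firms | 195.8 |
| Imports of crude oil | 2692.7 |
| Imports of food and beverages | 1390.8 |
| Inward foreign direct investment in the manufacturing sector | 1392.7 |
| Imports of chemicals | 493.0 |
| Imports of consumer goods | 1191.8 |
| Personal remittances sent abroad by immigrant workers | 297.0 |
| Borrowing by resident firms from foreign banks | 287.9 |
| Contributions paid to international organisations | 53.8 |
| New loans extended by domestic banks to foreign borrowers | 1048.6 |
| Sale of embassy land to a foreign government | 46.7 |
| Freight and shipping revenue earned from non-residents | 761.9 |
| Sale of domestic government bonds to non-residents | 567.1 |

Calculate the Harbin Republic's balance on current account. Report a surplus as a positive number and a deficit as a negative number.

Goods: -1390.8 - 1191.8 - 2692.7 - 493.0 + 3243.4 = -2524.9
Services: 265.6 + 761.9 = 1027.5
Primary income: 72.7 - 195.8 = -123.1
Secondary income: -53.8 - 297.0 = -350.8
Current account = (-2524.9) + 1027.5 + (-123.1) + (-350.8) = -1971.3
(Excluded from the current account — financial account: inward foreign direct investment in the manufacturing sector 1392.7, borrowing by resident firms from foreign banks 287.9, new loans extended by domestic banks to foreign borrowers 1048.6, sale of domestic government bonds to non-residents 567.1; capital account: sale of embassy land to a foreign government 46.7.)

-1971.3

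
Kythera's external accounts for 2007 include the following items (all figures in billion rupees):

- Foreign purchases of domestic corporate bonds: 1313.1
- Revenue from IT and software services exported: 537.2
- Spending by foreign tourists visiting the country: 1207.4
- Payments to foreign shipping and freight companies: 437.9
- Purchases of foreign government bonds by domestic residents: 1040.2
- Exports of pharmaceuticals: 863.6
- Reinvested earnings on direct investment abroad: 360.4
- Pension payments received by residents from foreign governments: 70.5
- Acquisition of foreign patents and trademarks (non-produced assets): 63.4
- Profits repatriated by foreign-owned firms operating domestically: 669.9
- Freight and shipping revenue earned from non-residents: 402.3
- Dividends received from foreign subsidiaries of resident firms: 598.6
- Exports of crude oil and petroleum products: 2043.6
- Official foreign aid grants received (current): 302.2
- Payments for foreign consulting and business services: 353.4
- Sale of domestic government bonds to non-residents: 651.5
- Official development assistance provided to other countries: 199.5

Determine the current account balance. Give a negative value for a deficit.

Goods: 2043.6 + 863.6 = 2907.2
Services: -437.9 - 353.4 + 402.3 + 1207.4 + 537.2 = 1355.6
Primary income: -669.9 + 598.6 + 360.4 = 289.1
Secondary income: 70.5 - 199.5 + 302.2 = 173.2
Current account = 2907.2 + 1355.6 + 289.1 + 173.2 = 4725.1
(Excluded from the current account — financial account: foreign purchases of domestic corporate bonds 1313.1, purchases of foreign government bonds by domestic residents 1040.2, sale of domestic government bonds to non-residents 651.5; capital account: acquisition of foreign patents and trademarks (non-produced assets) 63.4.)

4725.1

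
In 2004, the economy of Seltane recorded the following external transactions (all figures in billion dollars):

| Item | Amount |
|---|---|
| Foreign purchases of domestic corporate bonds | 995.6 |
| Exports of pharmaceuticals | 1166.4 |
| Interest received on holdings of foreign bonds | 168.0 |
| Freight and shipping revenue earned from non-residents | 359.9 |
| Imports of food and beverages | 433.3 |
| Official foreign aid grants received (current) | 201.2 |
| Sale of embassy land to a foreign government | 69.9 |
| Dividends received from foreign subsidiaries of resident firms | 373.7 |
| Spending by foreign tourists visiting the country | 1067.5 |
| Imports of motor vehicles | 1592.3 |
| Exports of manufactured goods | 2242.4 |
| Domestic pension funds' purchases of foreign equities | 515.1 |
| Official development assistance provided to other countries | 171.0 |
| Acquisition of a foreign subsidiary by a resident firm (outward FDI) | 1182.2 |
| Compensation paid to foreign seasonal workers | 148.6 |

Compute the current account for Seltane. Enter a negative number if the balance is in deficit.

3233.9

Goods: 2242.4 - 1592.3 - 433.3 + 1166.4 = 1383.2
Services: 1067.5 + 359.9 = 1427.4
Primary income: 168.0 - 148.6 + 373.7 = 393.1
Secondary income: 201.2 - 171.0 = 30.2
Current account = 1383.2 + 1427.4 + 393.1 + 30.2 = 3233.9
(Excluded from the current account — financial account: foreign purchases of domestic corporate bonds 995.6, domestic pension funds' purchases of foreign equities 515.1, acquisition of a foreign subsidiary by a resident firm (outward FDI) 1182.2; capital account: sale of embassy land to a foreign government 69.9.)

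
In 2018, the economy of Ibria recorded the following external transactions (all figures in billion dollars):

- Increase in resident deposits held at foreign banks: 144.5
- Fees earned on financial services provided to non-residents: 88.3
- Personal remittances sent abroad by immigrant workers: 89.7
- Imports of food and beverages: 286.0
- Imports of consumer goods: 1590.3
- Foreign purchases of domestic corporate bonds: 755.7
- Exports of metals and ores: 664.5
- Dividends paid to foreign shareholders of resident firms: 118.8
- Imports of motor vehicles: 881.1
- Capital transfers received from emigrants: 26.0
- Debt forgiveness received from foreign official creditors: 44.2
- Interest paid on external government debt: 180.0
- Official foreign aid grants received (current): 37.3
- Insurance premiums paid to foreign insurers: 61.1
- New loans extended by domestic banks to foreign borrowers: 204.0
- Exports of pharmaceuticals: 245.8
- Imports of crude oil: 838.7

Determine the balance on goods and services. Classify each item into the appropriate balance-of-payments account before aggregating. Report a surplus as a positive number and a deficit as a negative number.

-2658.6

Goods: -838.7 - 286.0 + 245.8 - 1590.3 + 664.5 - 881.1 = -2685.8
Services: -61.1 + 88.3 = 27.2
Trade balance = -2685.8 + 27.2 = -2658.6
(Excluded from the trade balance — financial account: increase in resident deposits held at foreign banks 144.5, foreign purchases of domestic corporate bonds 755.7, new loans extended by domestic banks to foreign borrowers 204.0; secondary income: personal remittances sent abroad by immigrant workers 89.7, official foreign aid grants received (current) 37.3; primary income: dividends paid to foreign shareholders of resident firms 118.8, interest paid on external government debt 180.0; capital account: capital transfers received from emigrants 26.0, debt forgiveness received from foreign official creditors 44.2.)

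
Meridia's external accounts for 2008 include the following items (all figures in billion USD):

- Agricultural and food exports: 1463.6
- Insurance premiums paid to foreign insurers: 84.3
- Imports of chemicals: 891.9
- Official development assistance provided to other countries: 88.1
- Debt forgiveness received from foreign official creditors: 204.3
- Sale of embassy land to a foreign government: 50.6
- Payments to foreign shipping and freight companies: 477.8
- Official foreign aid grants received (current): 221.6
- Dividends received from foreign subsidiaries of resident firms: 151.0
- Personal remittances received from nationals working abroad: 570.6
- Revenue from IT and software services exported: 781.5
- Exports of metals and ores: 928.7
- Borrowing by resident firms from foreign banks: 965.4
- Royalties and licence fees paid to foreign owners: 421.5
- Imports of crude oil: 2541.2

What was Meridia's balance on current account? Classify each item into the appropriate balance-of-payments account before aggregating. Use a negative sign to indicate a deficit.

-387.8

Goods: -2541.2 - 891.9 + 928.7 + 1463.6 = -1040.8
Services: 781.5 - 421.5 - 84.3 - 477.8 = -202.1
Primary income: 151.0
Secondary income: -88.1 + 570.6 + 221.6 = 704.1
Current account = (-1040.8) + (-202.1) + 151.0 + 704.1 = -387.8
(Excluded from the current account — capital account: debt forgiveness received from foreign official creditors 204.3, sale of embassy land to a foreign government 50.6; financial account: borrowing by resident firms from foreign banks 965.4.)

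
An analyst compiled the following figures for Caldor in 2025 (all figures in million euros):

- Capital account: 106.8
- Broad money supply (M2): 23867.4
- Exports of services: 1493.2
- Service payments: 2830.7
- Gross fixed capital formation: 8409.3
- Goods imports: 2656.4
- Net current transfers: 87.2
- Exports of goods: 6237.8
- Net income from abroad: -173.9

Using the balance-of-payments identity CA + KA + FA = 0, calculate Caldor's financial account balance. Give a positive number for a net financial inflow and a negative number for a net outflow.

Goods balance = 6237.8 - 2656.4 = 3581.4
Services balance = 1493.2 - 2830.7 = -1337.5
Trade balance (goods + services) = 3581.4 + (-1337.5) = 2243.9
Net primary income = -173.9
Net secondary income = 87.2
Current account = 2243.9 + (-173.9) + 87.2 = 2157.2
Financial account = -(2157.2 + 106.8) = -2264.0

-2264.0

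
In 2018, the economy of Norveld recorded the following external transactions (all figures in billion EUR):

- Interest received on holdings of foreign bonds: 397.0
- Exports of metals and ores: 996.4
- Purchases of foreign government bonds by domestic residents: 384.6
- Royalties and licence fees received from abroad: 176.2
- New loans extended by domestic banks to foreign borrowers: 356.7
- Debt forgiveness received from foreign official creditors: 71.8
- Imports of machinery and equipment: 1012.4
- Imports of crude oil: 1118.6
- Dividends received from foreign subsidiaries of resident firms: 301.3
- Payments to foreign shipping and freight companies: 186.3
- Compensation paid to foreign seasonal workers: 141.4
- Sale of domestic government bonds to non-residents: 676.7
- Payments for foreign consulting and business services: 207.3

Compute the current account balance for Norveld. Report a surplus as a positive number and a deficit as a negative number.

Goods: -1012.4 - 1118.6 + 996.4 = -1134.6
Services: -186.3 - 207.3 + 176.2 = -217.4
Primary income: 397.0 + 301.3 - 141.4 = 556.9
Current account = (-1134.6) + (-217.4) + 556.9 = -795.1
(Excluded from the current account — financial account: purchases of foreign government bonds by domestic residents 384.6, new loans extended by domestic banks to foreign borrowers 356.7, sale of domestic government bonds to non-residents 676.7; capital account: debt forgiveness received from foreign official creditors 71.8.)

-795.1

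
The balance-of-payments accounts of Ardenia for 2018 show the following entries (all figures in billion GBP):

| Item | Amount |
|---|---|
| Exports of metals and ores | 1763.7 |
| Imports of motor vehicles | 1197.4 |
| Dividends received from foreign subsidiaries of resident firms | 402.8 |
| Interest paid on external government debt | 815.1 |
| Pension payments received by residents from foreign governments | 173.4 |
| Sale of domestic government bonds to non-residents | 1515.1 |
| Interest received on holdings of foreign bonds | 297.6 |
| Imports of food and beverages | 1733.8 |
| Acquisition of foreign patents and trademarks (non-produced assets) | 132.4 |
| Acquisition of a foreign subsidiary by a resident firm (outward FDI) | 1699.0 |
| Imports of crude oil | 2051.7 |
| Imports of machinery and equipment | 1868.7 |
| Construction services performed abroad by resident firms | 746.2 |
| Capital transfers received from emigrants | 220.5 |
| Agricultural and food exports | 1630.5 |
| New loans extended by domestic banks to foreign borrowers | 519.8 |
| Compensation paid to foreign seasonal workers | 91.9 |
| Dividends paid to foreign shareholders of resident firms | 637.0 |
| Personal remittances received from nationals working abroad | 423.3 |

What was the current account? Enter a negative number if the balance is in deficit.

-2958.1

Goods: -1733.8 - 2051.7 + 1630.5 - 1197.4 + 1763.7 - 1868.7 = -3457.4
Services: 746.2
Primary income: -815.1 + 402.8 - 637.0 - 91.9 + 297.6 = -843.6
Secondary income: 173.4 + 423.3 = 596.7
Current account = (-3457.4) + 746.2 + (-843.6) + 596.7 = -2958.1
(Excluded from the current account — financial account: sale of domestic government bonds to non-residents 1515.1, acquisition of a foreign subsidiary by a resident firm (outward FDI) 1699.0, new loans extended by domestic banks to foreign borrowers 519.8; capital account: acquisition of foreign patents and trademarks (non-produced assets) 132.4, capital transfers received from emigrants 220.5.)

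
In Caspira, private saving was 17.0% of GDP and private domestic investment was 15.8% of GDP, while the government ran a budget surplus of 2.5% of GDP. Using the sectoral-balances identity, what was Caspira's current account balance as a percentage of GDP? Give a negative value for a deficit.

By the sectoral-balances identity, CA = (S_private - I) + (T - G).
Private balance = 17.0 - 15.8 = 1.2
Government balance (T - G) = 2.5
CA = 1.2 + 2.5 = 3.7

3.7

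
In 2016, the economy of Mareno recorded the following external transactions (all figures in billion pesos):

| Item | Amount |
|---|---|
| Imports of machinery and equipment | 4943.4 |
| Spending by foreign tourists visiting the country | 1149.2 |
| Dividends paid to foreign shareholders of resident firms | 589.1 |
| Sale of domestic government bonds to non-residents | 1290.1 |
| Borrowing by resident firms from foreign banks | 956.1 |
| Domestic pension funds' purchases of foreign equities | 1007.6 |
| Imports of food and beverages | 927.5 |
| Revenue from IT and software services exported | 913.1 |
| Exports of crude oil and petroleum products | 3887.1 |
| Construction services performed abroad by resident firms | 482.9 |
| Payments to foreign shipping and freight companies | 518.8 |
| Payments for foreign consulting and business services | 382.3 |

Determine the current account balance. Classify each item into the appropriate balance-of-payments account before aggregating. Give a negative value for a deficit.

Goods: -4943.4 + 3887.1 - 927.5 = -1983.8
Services: 913.1 + 1149.2 - 382.3 - 518.8 + 482.9 = 1644.1
Primary income: -589.1
Current account = (-1983.8) + 1644.1 + (-589.1) = -928.8
(Excluded from the current account — financial account: sale of domestic government bonds to non-residents 1290.1, borrowing by resident firms from foreign banks 956.1, domestic pension funds' purchases of foreign equities 1007.6.)

-928.8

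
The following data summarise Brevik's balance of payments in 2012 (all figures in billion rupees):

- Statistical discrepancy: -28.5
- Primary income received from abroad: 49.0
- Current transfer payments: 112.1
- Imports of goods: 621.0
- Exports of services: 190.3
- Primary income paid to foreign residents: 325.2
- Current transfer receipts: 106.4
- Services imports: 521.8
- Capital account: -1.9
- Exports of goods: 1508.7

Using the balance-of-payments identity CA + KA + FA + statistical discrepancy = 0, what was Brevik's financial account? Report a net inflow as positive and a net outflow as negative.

Goods balance = 1508.7 - 621.0 = 887.7
Services balance = 190.3 - 521.8 = -331.5
Trade balance (goods + services) = 887.7 + (-331.5) = 556.2
Net primary income = 49.0 - 325.2 = -276.2
Net secondary income = 106.4 - 112.1 = -5.7
Current account = 556.2 + (-276.2) + (-5.7) = 274.3
Financial account = -(274.3 + (-1.9) + (-28.5)) = -243.9

-243.9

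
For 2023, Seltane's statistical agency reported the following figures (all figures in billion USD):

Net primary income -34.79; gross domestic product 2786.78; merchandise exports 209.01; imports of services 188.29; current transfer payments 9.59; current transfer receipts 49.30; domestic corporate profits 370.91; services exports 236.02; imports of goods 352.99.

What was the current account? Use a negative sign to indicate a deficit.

-91.33

Goods balance = 209.01 - 352.99 = -143.98
Services balance = 236.02 - 188.29 = 47.73
Trade balance (goods + services) = -143.98 + 47.73 = -96.25
Net primary income = -34.79
Net secondary income = 49.30 - 9.59 = 39.71
Current account = -96.25 + (-34.79) + 39.71 = -91.33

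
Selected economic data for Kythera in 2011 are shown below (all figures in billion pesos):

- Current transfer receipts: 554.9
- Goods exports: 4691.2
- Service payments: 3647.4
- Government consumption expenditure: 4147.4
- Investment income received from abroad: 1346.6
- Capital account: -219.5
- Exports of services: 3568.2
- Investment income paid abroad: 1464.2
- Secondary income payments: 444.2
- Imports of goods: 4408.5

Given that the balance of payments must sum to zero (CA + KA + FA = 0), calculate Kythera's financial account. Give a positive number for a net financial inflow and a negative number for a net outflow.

Goods balance = 4691.2 - 4408.5 = 282.7
Services balance = 3568.2 - 3647.4 = -79.2
Trade balance (goods + services) = 282.7 + (-79.2) = 203.5
Net primary income = 1346.6 - 1464.2 = -117.6
Net secondary income = 554.9 - 444.2 = 110.7
Current account = 203.5 + (-117.6) + 110.7 = 196.6
Financial account = -(196.6 + (-219.5)) = 22.9

22.9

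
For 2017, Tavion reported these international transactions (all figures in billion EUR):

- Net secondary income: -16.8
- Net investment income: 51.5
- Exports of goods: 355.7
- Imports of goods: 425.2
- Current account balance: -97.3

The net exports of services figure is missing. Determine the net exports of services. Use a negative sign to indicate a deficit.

-62.5

Current account = goods balance + services balance + net primary income + net secondary income
Sum of the known components = -34.8
Net exports of services = CA - (known components) = -97.3 - (-34.8) = -62.5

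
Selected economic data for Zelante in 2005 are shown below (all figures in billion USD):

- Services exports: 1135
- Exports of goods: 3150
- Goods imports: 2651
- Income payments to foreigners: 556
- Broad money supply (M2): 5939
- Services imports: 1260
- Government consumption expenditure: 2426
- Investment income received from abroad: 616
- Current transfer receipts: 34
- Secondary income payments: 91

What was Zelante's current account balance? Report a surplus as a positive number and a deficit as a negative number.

377

Goods balance = 3150 - 2651 = 499
Services balance = 1135 - 1260 = -125
Trade balance (goods + services) = 499 + (-125) = 374
Net primary income = 616 - 556 = 60
Net secondary income = 34 - 91 = -57
Current account = 374 + 60 + (-57) = 377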